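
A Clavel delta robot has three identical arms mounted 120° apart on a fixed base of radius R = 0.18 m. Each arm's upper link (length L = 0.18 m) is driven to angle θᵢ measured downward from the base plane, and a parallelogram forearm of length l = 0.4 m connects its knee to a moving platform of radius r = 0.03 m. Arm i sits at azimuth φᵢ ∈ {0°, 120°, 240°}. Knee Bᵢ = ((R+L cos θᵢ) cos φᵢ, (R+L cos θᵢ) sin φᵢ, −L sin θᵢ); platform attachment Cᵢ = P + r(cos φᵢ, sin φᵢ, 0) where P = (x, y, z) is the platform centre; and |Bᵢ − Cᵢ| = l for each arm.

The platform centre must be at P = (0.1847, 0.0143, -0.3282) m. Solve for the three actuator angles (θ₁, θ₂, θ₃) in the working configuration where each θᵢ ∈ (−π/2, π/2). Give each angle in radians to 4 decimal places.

θ₁ = -0.2615, θ₂ = 1.0472, θ₃ = 1.1347

φ1=0.0° → target in arm frame (0.1847, 0.0143)
  A=-0.0347, B=-0.3282, C=(l²−L²−A²−y'²−z²)/(2L)=0.0513
  γ=atan2(-0.3282,-0.0347)=-1.6761;  ψ=arccos(0.1555)=1.4147;  θ1=γ+ψ≈-0.2615
φ2=120.0° → target in arm frame (-0.0800, -0.1671)
  e−x'=0.2300;  (l²−L²−(e−x')²−y'²−z²)/2L = -0.1692
  √(A²+B²)=0.4007;  θ2 = -0.9596+2.0068 ≈ 1.0472
rotate P by −φ3: (-0.1047, 0.1528, -0.3282)
  A cos θ + B sin θ = C:  0.2547·cos θ + -0.3282·sin θ = -0.1899
  γ=atan2(-0.3282,0.2547)=-0.9108;  ψ=arccos(-0.4570)=2.0454;  θ3=γ+ψ≈1.1347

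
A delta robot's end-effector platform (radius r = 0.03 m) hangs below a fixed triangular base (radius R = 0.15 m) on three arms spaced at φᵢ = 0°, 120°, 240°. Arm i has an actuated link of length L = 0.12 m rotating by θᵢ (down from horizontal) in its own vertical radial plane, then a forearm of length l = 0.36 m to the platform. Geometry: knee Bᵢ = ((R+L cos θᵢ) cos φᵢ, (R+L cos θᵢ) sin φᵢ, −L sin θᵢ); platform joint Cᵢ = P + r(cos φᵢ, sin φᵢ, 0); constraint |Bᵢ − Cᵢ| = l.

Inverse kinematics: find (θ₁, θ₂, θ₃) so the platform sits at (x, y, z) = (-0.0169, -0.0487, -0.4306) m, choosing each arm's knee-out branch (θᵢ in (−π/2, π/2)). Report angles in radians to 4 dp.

θ₁ = 1.3092, θ₂ = 1.3963, θ₃ = 0.9602

rotate P by −φ1: (-0.0169, -0.0487, -0.4306)
  e−x'=0.1369;  (l²−L²−(e−x')²−y'²−z²)/2L = -0.3805
  γ=atan2(-0.4306,0.1369)=-1.2630;  ψ=arccos(-0.8422)=2.5722;  θ1=γ+ψ≈1.3092
φ2=120.0° → target in arm frame (-0.0337, 0.0390)
  A cos θ + B sin θ = C:  0.1537·cos θ + -0.4306·sin θ = -0.3974
  θ2 = atan2(B,A) + arccos(C/0.4572) = 1.3963
arm 3 (φ=240.0°): x'=0.0506, y'=0.0097
  e−x'=0.0694;  (l²−L²−(e−x')²−y'²−z²)/2L = -0.3130
  γ=atan2(-0.4306,0.0694)=-1.4111;  ψ=arccos(-0.7177)=2.3713;  θ3=γ+ψ≈0.9602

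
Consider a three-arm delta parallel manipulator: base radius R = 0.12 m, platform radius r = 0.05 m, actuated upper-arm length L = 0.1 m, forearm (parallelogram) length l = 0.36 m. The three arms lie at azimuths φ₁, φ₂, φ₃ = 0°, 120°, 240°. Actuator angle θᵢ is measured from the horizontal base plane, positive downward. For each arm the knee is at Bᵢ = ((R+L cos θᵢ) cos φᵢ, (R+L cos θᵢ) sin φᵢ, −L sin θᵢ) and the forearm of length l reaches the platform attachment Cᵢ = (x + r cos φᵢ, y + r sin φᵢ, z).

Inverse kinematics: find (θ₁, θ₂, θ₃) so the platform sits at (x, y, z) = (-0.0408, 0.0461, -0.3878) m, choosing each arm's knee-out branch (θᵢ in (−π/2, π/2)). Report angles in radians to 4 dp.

rotate P by −φ1: (-0.0408, 0.0461, -0.3878)
  A cos θ + B sin θ = C:  0.1108·cos θ + -0.3878·sin θ = -0.2260
  θ1 = atan2(B,A) + arccos(C/0.4033) = 0.8730
rotate P by −φ2: (0.0603, 0.0123, -0.3878)
  A cos θ + B sin θ = C:  0.0097·cos θ + -0.3878·sin θ = -0.1552
  γ=atan2(-0.3878,0.0097)=-1.5458;  ψ=arccos(-0.4000)=1.9823;  θ2=γ+ψ≈0.4365
rotate P by −φ3: (-0.0195, -0.0584, -0.3878)
  A=0.0895, B=-0.3878, C=(l²−L²−A²−y'²−z²)/(2L)=-0.2111
  γ=atan2(-0.3878,0.0895)=-1.3439;  ψ=arccos(-0.5303)=2.1298;  θ3=γ+ψ≈0.7858

θ₁ = 0.8730, θ₂ = 0.4365, θ₃ = 0.7858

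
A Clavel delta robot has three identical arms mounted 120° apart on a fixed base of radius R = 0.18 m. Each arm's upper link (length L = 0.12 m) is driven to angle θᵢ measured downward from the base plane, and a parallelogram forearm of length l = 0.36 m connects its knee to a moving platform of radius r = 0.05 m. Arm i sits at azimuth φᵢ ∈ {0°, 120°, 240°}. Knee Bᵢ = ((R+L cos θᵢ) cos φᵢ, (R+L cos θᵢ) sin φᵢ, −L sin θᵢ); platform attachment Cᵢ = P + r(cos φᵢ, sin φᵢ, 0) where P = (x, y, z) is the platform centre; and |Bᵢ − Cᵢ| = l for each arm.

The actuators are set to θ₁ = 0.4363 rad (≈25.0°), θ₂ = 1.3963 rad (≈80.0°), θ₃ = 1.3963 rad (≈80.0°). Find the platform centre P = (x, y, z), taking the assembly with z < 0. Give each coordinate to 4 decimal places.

O1 = (0.2388·cos0.0°, 0.2388·sin0.0°, -0.0507) = (0.2388, 0.0000, -0.0507)
O2 = (0.1508·cos120.0°, 0.1508·sin120.0°, -0.1182) = (-0.0754, 0.1306, -0.1182)
arm 3 at φ=240.0°: e+L cos θ3 = 0.1508;  O3 = (-0.0754, -0.1306, -0.1182)
eliminate P² terms by subtracting sphere 1 from 2 and 3
plane₁₂: -0.6284x+0.2613y+-0.1349z = -0.0229
det = 0.3283;  x = 0.0364+-0.2147z,  y = 0.0000+0.0000z
quadratic in z: (1.0461)z²+(0.1883)z+(-0.0861)=0, √Δ=0.6290 → z ∈ {-0.3907, 0.2106}; z = -0.3907 (taking z<0)
x = 0.1203, y = 0.0000

(0.1203, 0.0000, -0.3907)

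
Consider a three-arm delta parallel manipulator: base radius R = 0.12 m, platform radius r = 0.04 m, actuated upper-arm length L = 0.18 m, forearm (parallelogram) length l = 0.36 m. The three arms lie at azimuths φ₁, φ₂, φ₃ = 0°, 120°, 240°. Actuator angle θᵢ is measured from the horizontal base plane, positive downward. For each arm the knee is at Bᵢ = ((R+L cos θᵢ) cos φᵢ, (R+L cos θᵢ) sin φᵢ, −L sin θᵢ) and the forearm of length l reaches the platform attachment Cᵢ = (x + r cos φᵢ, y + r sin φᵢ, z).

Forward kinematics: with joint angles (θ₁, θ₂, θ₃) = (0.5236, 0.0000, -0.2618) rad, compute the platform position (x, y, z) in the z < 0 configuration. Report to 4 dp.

S1 = (0.2359·cos0.0°, 0.2359·sin0.0°, -0.0900) = (0.2359, 0.0000, -0.0900)
S2 = (0.2600·cos120.0°, 0.2600·sin120.0°, 0.0000) = (-0.1300, 0.2252, 0.0000)
S3 = (0.2539·cos240.0°, 0.2539·sin240.0°, 0.0466) = (-0.1269, -0.2199, 0.0466)
subtract pairs → two planes through P
linear system: -0.7318x+0.4503y = 0.0039−0.1800z; -0.7256x+-0.4397y = 0.0029−0.2732z
det = 0.6485;  x = -0.0046+0.3117z,  y = 0.0011+0.1068z
into |P−S₁|² = l²: 1.1086z² + 0.0303z + -0.0637 = 0;  Δ = 0.2832;  z = -0.2537 or 0.2264 → z<0 root = -0.2537
x = -0.0837, y = -0.0260

(-0.0837, -0.0260, -0.2537)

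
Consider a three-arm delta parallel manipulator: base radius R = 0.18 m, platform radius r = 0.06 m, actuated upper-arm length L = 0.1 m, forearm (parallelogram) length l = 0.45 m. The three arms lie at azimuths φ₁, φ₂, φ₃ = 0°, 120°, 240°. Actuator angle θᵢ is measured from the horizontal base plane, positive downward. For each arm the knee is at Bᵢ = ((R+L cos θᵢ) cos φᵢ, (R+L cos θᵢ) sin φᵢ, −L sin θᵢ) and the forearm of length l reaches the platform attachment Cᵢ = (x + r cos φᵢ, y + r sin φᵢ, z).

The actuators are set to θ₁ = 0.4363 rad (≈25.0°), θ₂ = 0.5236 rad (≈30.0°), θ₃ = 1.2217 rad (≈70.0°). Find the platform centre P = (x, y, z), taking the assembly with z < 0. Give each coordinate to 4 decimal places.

arm 1 at φ=0.0°: e+L cos θ1 = 0.2106;  O1 = (0.2106, 0.0000, -0.0423)
arm 2 at φ=120.0°: e+L cos θ2 = 0.2066;  O2 = (-0.1033, 0.1789, -0.0500)
arm 3 at φ=240.0°: e+L cos θ3 = 0.1542;  O3 = (-0.0771, -0.1335, -0.0940)
|O₂|²−|O₁|² = -0.0010;  |O₃|²−|O₁|² = -0.0135
linear system: -0.6279x+0.3578y = -0.0010−-0.0155z; -0.5755x+-0.2671y = -0.0135−-0.1034z
det = 0.3736;  x = 0.0137+-0.1101z,  y = 0.0213+-0.1499z
into |P−O₁|² = l²: 1.0346z² + 0.1215z + -0.1615 = 0;  Δ = 0.6830;  z = -0.4581 or 0.3407 → z<0 root = -0.4581
x = 0.0641, y = 0.0900

(0.0641, 0.0900, -0.4581)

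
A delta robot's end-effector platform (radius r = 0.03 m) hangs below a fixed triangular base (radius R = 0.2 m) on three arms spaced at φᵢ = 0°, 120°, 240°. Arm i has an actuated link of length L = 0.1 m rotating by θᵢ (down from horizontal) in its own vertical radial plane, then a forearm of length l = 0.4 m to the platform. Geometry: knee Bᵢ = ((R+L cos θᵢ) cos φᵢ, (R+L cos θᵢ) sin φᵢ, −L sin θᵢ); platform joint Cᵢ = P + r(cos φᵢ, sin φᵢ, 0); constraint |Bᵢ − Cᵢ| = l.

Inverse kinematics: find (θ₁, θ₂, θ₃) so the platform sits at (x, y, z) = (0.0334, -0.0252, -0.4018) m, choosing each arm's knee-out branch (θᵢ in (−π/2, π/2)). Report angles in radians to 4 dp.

θ₁ = 0.6983, θ₂ = 1.1343, θ₃ = 0.8725

φ1=0.0° → target in arm frame (0.0334, -0.0252)
  A=0.1366, B=-0.4018, C=(l²−L²−A²−y'²−z²)/(2L)=-0.1537
  √(A²+B²)=0.4244;  θ1 = -1.2431+1.9414 ≈ 0.6983
rotate P by −φ2: (-0.0385, -0.0163, -0.4018)
  e−x'=0.2085;  (l²−L²−(e−x')²−y'²−z²)/2L = -0.2760
  θ2 = atan2(B,A) + arccos(C/0.4527) = 1.1343
rotate P by −φ3: (0.0051, 0.0415, -0.4018)
  A cos θ + B sin θ = C:  0.1649·cos θ + -0.4018·sin θ = -0.2018
  θ3 = atan2(B,A) + arccos(C/0.4343) = 0.8725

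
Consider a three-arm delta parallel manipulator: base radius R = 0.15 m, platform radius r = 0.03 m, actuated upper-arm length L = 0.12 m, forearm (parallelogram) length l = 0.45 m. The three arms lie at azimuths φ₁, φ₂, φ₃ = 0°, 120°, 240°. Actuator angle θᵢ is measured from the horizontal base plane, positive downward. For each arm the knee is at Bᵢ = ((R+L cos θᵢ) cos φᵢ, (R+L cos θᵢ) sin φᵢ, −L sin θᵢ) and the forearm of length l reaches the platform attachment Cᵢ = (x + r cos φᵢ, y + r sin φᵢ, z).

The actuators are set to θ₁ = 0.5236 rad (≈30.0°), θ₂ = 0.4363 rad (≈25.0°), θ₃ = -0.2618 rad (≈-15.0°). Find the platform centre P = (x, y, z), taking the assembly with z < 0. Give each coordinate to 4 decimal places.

(-0.0610, -0.0825, -0.3984)

φ1=0.0°: virtual centre (0.2239, 0.0000, -0.0600), radius l
arm 2 at φ=120.0°: e+L cos θ2 = 0.2288;  O2 = (-0.1144, 0.1981, -0.0507)
arm 3 at φ=240.0°: e+L cos θ3 = 0.2359;  O3 = (-0.1180, -0.2043, 0.0311)
|O₂|²−|O₁|² = 0.0012;  |O₃|²−|O₁|² = 0.0029
[-0.6766 0.3962 0.0186]·P = 0.0012;  [-0.6838 -0.4086 0.1821]·P = 0.0029
Cramer: x(z) = -0.0029+0.1457z;  y(z) = -0.0021+0.2019z
quadratic in z: (1.0620)z²+(0.0530)z+(-0.1474)=0, √Δ=0.7931 → z ∈ {-0.3984, 0.3484}; z = -0.3984 (taking z<0)
x = -0.0610, y = -0.0825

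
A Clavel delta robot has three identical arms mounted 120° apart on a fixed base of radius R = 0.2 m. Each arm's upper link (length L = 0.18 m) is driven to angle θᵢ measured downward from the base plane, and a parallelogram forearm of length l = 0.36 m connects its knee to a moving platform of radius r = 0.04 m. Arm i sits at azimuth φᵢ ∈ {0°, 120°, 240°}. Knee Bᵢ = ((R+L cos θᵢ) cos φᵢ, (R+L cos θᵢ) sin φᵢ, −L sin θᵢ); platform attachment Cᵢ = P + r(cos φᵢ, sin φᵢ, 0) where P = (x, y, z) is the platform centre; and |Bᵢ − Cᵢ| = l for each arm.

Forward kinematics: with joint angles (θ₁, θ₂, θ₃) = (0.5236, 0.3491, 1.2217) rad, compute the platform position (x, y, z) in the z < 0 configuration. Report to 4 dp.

(0.0420, 0.1079, -0.2972)

arm 1 at φ=0.0°: e+L cos θ1 = 0.3159;  O1 = (0.3159, 0.0000, -0.0900)
O2 = (0.3291·cos120.0°, 0.3291·sin120.0°, -0.0616) = (-0.1646, 0.2850, -0.0616)
O3 = (0.2216·cos240.0°, 0.2216·sin240.0°, -0.1691) = (-0.1108, -0.1919, -0.1691)
|O₂|²−|O₁|² = 0.0042;  |O₃|²−|O₁|² = -0.0302
linear system: -0.9609x+0.5701y = 0.0042−0.0569z; -0.8533x+-0.3838y = -0.0302−-0.1583z
Cramer: x(z) = 0.0182-0.0800z;  y(z) = 0.0381-0.2346z
into |P−O₁|² = l²: 1.0614z² + 0.2097z + -0.0314 = 0;  Δ = 0.1775;  z = -0.2972 or 0.0996 → z<0 root = -0.2972
x = 0.0420, y = 0.1079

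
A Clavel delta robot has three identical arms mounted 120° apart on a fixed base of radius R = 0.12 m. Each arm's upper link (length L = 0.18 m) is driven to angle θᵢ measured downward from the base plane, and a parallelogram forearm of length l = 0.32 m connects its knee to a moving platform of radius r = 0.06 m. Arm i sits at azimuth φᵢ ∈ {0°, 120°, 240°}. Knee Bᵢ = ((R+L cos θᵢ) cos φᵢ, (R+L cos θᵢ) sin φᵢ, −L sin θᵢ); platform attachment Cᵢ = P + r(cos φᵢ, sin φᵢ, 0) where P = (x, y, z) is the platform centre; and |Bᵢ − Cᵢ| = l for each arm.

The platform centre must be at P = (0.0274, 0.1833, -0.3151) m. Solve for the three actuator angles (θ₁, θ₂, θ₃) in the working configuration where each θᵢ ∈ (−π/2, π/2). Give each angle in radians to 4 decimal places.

φ1=0.0° → target in arm frame (0.0274, 0.1833)
  A cos θ + B sin θ = C:  0.0326·cos θ + -0.3151·sin θ = -0.1776
  √(A²+B²)=0.3168;  θ1 = -1.4677+2.1661 ≈ 0.6984
φ2=120.0° → target in arm frame (0.1450, -0.1154)
  e−x'=-0.0850;  (l²−L²−(e−x')²−y'²−z²)/2L = -0.1384
  √(A²+B²)=0.3264;  θ2 = -1.8344+2.0088 ≈ 0.1744
rotate P by −φ3: (-0.1724, -0.0679, -0.3151)
  A cos θ + B sin θ = C:  0.2324·cos θ + -0.3151·sin θ = -0.2443
  √(A²+B²)=0.3916;  θ3 = -0.9352+2.2444 ≈ 1.3092

θ₁ = 0.6984, θ₂ = 0.1744, θ₃ = 1.3092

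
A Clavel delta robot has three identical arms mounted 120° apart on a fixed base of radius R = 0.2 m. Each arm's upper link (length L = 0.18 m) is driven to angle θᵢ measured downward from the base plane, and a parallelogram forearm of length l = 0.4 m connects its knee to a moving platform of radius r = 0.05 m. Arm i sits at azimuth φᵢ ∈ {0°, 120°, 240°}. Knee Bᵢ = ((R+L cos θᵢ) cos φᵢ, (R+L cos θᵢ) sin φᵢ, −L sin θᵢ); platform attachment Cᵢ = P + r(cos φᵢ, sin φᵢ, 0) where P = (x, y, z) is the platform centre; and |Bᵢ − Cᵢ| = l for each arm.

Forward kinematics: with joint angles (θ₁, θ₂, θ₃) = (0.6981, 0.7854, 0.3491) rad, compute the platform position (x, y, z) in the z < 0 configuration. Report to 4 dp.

(-0.0189, -0.0579, -0.3657)

arm 1 at φ=0.0°: (R−r)+L cos θ1 = 0.2879;  O1 = (0.2879, 0.0000, -0.1157)
O2 = (0.2773·cos120.0°, 0.2773·sin120.0°, -0.1273) = (-0.1386, 0.2401, -0.1273)
arm 3 at φ=240.0°: (R−r)+L cos θ3 = 0.3191;  O3 = (-0.1596, -0.2764, -0.0616)
subtract pairs → two planes through P
[-0.8531 0.4803 -0.0232]·P = -0.0032;  [-0.8949 -0.5528 0.1083]·P = 0.0094
det = 0.9013;  x = -0.0030+0.0435z,  y = -0.0120+0.1255z
quadratic in z: (1.0176)z²+(0.2031)z+(-0.0618)=0, √Δ=0.5412 → z ∈ {-0.3657, 0.1661}; z = -0.3657 (taking z<0)
x = -0.0189, y = -0.0579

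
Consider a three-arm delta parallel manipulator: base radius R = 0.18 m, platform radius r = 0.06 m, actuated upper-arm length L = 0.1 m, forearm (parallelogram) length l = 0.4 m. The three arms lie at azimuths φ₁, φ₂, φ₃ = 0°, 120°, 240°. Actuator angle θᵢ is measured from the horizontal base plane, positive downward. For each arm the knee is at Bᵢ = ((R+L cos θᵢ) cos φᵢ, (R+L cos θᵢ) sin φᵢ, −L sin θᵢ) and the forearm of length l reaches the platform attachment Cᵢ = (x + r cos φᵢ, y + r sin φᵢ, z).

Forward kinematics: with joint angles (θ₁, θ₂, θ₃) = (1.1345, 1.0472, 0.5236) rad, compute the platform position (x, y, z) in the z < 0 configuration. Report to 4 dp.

(-0.0458, -0.0588, -0.4272)

arm 1 at φ=0.0°: e+L cos θ1 = 0.1623;  O1 = (0.1623, 0.0000, -0.0906)
arm 2 at φ=120.0°: e+L cos θ2 = 0.1700;  O2 = (-0.0850, 0.1472, -0.0866)
O3 = (0.2066·cos240.0°, 0.2066·sin240.0°, -0.0500) = (-0.1033, -0.1789, -0.0500)
subtract pairs → two planes through P
[-0.4945 0.2944 0.0081]·P = 0.0019;  [-0.5311 -0.3578 0.0813]·P = 0.0106
Cramer: x(z) = -0.0114+0.0804z;  y(z) = -0.0128+0.1077z
into |P−O₁|² = l²: 1.0181z² + 0.1506z + -0.1215 = 0;  Δ = 0.5173;  z = -0.4272 or 0.2793 → z<0 root = -0.4272
x = -0.0458, y = -0.0588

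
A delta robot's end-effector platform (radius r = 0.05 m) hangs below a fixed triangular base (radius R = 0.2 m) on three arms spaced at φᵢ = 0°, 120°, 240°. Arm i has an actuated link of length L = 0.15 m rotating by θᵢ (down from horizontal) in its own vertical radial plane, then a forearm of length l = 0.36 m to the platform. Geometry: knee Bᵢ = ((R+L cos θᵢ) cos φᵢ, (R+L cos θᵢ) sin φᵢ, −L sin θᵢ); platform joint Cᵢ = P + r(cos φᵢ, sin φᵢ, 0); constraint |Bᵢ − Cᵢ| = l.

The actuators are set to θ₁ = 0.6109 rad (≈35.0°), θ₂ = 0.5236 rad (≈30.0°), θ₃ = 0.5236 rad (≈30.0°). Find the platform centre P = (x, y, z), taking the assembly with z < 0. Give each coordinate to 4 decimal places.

arm 1 at φ=0.0°: ρ1 = 0.2729;  S1 = (0.2729, 0.0000, -0.0860)
φ2=120.0°: virtual centre (-0.1400, 0.2424, -0.0750), radius l
φ3=240.0°: virtual centre (-0.1400, -0.2424, -0.0750), radius l
subtract pairs → two planes through P
linear system: -0.8256x+0.4848y = 0.0021−0.0221z; -0.8256x+-0.4848y = 0.0021−0.0221z
Cramer: x(z) = -0.0026+0.0267z;  y(z) = 0.0000-0.0000z
sphere 1 gives Az²+Bz+C=0 with A=1.0007, B=0.1573, C=-0.0463;  B²−4AC=0.2102;  roots -0.3077, 0.1505;  negative root z = -0.3077
x = -0.0108, y = 0.0000

(-0.0108, 0.0000, -0.3077)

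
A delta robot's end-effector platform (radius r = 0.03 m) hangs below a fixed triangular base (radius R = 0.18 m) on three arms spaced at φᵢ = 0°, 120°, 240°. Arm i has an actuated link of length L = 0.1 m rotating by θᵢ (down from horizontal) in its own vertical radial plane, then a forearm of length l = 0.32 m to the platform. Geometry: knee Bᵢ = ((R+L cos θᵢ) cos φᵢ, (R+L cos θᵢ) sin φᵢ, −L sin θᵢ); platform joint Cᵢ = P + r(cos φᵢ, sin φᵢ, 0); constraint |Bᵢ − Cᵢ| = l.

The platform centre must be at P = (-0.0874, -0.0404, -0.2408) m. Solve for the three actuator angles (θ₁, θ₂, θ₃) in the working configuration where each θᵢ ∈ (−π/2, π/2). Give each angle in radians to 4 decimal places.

θ₁ = 1.1344, θ₂ = 0.4363, θ₃ = -0.2620

rotate P by −φ1: (-0.0874, -0.0404, -0.2408)
  A=0.2374, B=-0.2408, C=(l²−L²−A²−y'²−z²)/(2L)=-0.1179
  θ1 = atan2(B,A) + arccos(C/0.3381) = 1.1344
φ2=120.0° → target in arm frame (0.0087, 0.0959)
  A cos θ + B sin θ = C:  0.1413·cos θ + -0.2408·sin θ = 0.0263
  γ=atan2(-0.2408,0.1413)=-1.0402;  ψ=arccos(0.0942)=1.4765;  θ2=γ+ψ≈0.4363
arm 3 (φ=240.0°): x'=0.0787, y'=-0.0555
  A cos θ + B sin θ = C:  0.0713·cos θ + -0.2408·sin θ = 0.1313
  θ3 = atan2(B,A) + arccos(C/0.2511) = -0.2620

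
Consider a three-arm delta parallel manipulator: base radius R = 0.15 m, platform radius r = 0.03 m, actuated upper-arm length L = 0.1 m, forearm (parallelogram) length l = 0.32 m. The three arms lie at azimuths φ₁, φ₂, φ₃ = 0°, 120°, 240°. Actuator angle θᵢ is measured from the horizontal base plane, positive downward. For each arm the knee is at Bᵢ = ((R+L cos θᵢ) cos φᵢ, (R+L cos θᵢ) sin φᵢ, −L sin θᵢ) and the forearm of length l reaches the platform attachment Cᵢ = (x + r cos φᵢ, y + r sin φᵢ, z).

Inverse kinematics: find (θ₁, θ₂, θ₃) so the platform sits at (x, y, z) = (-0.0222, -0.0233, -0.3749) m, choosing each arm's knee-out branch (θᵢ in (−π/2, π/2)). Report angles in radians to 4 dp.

θ₁ = 1.3965, θ₂ = 1.3095, θ₃ = 1.0475

rotate P by −φ1: (-0.0222, -0.0233, -0.3749)
  A cos θ + B sin θ = C:  0.1422·cos θ + -0.3749·sin θ = -0.3446
  √(A²+B²)=0.4010;  θ1 = -1.2083+2.6048 ≈ 1.3965
φ2=120.0° → target in arm frame (-0.0091, 0.0309)
  e−x'=0.1291;  (l²−L²−(e−x')²−y'²−z²)/2L = -0.3288
  √(A²+B²)=0.3965;  θ2 = -1.2392+2.5487 ≈ 1.3095
rotate P by −φ3: (0.0313, -0.0076, -0.3749)
  e−x'=0.0887;  (l²−L²−(e−x')²−y'²−z²)/2L = -0.2804
  √(A²+B²)=0.3853;  θ3 = -1.3384+2.3859 ≈ 1.0475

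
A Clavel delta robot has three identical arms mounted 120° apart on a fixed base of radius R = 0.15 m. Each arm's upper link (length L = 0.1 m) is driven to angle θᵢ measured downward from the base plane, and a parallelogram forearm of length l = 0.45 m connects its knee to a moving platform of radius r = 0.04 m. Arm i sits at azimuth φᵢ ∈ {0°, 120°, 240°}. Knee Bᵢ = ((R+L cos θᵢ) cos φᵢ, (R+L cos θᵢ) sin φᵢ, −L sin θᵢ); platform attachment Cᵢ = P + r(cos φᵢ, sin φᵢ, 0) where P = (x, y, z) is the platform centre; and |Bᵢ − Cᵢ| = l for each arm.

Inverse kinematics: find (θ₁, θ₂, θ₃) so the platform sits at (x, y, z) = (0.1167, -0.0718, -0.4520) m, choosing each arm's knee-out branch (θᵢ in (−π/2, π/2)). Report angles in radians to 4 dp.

θ₁ = 0.1744, θ₂ = 1.2219, θ₃ = 0.6981

rotate P by −φ1: (0.1167, -0.0718, -0.4520)
  A cos θ + B sin θ = C:  -0.0067·cos θ + -0.4520·sin θ = -0.0850
  γ=atan2(-0.4520,-0.0067)=-1.5856;  ψ=arccos(-0.1881)=1.7600;  θ1=γ+ψ≈0.1744
φ2=120.0° → target in arm frame (-0.1205, -0.0652)
  A=0.2305, B=-0.4520, C=(l²−L²−A²−y'²−z²)/(2L)=-0.3460
  θ2 = atan2(B,A) + arccos(C/0.5074) = 1.2219
rotate P by −φ3: (0.0038, 0.1370, -0.4520)
  A cos θ + B sin θ = C:  0.1062·cos θ + -0.4520·sin θ = -0.2092
  θ3 = atan2(B,A) + arccos(C/0.4643) = 0.6981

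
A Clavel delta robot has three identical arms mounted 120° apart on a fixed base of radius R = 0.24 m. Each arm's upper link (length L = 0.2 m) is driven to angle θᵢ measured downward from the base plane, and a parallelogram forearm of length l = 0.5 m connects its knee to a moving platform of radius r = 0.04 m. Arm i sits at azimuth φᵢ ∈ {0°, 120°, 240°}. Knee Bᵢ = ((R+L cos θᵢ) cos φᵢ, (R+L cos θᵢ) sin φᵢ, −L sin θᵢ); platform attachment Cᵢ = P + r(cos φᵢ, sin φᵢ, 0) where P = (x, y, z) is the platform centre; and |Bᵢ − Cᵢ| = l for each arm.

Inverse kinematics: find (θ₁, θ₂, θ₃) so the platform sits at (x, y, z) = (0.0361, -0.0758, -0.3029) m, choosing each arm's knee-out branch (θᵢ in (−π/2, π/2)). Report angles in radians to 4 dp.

θ₁ = -0.1749, θ₂ = 0.5234, θ₃ = -0.2618

rotate P by −φ1: (0.0361, -0.0758, -0.3029)
  e−x'=0.1639;  (l²−L²−(e−x')²−y'²−z²)/2L = 0.2141
  γ=atan2(-0.3029,0.1639)=-1.0748;  ψ=arccos(0.6217)=0.8999;  θ1=γ+ψ≈-0.1749
φ2=120.0° → target in arm frame (-0.0837, 0.0066)
  A cos θ + B sin θ = C:  0.2837·cos θ + -0.3029·sin θ = 0.0943
  γ=atan2(-0.3029,0.2837)=-0.8181;  ψ=arccos(0.2273)=1.3415;  θ2=γ+ψ≈0.5234
φ3=240.0° → target in arm frame (0.0476, 0.0692)
  A cos θ + B sin θ = C:  0.1524·cos θ + -0.3029·sin θ = 0.2256
  √(A²+B²)=0.3391;  θ3 = -1.1046+0.8429 ≈ -0.2618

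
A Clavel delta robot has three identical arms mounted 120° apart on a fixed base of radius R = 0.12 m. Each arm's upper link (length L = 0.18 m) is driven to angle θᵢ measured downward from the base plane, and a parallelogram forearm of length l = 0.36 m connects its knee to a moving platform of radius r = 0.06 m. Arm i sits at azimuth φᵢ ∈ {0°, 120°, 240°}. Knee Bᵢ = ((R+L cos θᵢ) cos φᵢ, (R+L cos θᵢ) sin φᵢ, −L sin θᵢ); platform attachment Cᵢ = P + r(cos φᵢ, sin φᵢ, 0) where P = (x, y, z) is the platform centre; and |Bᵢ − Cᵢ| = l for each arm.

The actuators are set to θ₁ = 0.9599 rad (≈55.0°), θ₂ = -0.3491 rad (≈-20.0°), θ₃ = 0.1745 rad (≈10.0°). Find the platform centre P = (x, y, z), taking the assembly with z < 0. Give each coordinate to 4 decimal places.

(-0.1707, 0.0618, -0.2667)

arm 1 at φ=0.0°: (R−r)+L cos θ1 = 0.1632;  S1 = (0.1632, 0.0000, -0.1474)
φ2=120.0°: virtual centre (-0.1146, 0.1984, 0.0616), radius l
φ3=240.0°: virtual centre (-0.1186, -0.2055, -0.0313), radius l
subtract pairs → two planes through P
linear system: -0.5556x+0.3969y = 0.0079−0.4180z; -0.5638x+-0.4110y = 0.0089−0.2324z
det = 0.4521;  x = -0.0150+0.5840z,  y = -0.0011+-0.2357z
into |P−S₁|² = l²: 1.3966z² + 0.0872z + -0.0761 = 0;  Δ = 0.4327;  z = -0.2667 or 0.2043 → z<0 root = -0.2667
x = -0.1707, y = 0.0618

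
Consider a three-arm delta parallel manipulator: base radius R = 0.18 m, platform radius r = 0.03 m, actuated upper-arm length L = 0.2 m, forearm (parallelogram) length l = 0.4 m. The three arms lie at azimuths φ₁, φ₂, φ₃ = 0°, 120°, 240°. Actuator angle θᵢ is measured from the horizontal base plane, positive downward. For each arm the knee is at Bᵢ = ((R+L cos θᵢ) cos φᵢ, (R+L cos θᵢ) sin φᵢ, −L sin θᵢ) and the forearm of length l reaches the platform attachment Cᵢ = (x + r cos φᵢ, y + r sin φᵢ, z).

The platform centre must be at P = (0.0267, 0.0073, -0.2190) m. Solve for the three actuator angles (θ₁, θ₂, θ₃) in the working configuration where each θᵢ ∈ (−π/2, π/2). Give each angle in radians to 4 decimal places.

θ₁ = -0.0875, θ₂ = 0.1743, θ₃ = 0.2619

rotate P by −φ1: (0.0267, 0.0073, -0.2190)
  e−x'=0.1233;  (l²−L²−(e−x')²−y'²−z²)/2L = 0.1420
  √(A²+B²)=0.2513;  θ1 = -1.0580+0.9706 ≈ -0.0875
φ2=120.0° → target in arm frame (-0.0070, -0.0268)
  e−x'=0.1570;  (l²−L²−(e−x')²−y'²−z²)/2L = 0.1167
  θ2 = atan2(B,A) + arccos(C/0.2695) = 0.1743
φ3=240.0° → target in arm frame (-0.0197, 0.0195)
  A=0.1697, B=-0.2190, C=(l²−L²−A²−y'²−z²)/(2L)=0.1072
  θ3 = atan2(B,A) + arccos(C/0.2770) = 0.2619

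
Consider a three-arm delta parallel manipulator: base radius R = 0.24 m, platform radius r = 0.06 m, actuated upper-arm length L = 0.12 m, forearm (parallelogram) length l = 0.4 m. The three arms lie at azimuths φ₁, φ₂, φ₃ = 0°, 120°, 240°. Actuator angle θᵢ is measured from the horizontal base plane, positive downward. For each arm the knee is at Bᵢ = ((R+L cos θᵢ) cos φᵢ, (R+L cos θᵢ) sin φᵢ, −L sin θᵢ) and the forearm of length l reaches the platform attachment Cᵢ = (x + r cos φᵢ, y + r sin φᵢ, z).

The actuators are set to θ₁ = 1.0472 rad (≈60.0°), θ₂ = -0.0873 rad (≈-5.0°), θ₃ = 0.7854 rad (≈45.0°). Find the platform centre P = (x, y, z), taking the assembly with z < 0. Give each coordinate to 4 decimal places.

φ1=0.0°: virtual centre (0.2400, 0.0000, -0.1039), radius l
O2 = (0.2995·cos120.0°, 0.2995·sin120.0°, 0.0105) = (-0.1498, 0.2594, 0.0105)
φ3=240.0°: virtual centre (-0.1324, -0.2294, -0.0849), radius l
|O₂|²−|O₁|² = 0.0214;  |O₃|²−|O₁|² = 0.0089
plane₁₂: -0.7795x+0.5188y+0.2288z = 0.0214
Cramer: x(z) = -0.0195+0.1676z;  y(z) = 0.0121-0.1891z
quadratic in z: (1.0638)z²+(0.1163)z+(-0.0817)=0, √Δ=0.6011 → z ∈ {-0.3372, 0.2279}; z = -0.3372 (taking z<0)
x = -0.0760, y = 0.0758

(-0.0760, 0.0758, -0.3372)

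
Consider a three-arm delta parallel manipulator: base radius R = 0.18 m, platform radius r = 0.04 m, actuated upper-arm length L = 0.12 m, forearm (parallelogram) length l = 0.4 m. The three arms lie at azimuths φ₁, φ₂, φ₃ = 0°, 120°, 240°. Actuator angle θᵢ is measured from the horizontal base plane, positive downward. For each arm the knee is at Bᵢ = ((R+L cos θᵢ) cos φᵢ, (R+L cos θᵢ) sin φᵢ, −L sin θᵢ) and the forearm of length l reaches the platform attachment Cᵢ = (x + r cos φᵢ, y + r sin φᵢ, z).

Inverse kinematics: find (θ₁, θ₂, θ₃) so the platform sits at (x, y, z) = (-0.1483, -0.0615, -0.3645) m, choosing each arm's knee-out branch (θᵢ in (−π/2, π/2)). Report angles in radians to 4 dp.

arm 1 (φ=0.0°): x'=-0.1483, y'=-0.0615
  e−x'=0.2883;  (l²−L²−(e−x')²−y'²−z²)/2L = -0.3090
  θ1 = atan2(B,A) + arccos(C/0.4647) = 1.3965
φ2=120.0° → target in arm frame (0.0209, 0.1592)
  e−x'=0.1191;  (l²−L²−(e−x')²−y'²−z²)/2L = -0.1116
  θ2 = atan2(B,A) + arccos(C/0.3835) = 0.6112
φ3=240.0° → target in arm frame (0.1274, -0.0977)
  A=0.0126, B=-0.3645, C=(l²−L²−A²−y'²−z²)/(2L)=0.0127
  γ=atan2(-0.3645,0.0126)=-1.5363;  ψ=arccos(0.0347)=1.5361;  θ3=γ+ψ≈-0.0002

θ₁ = 1.3965, θ₂ = 0.6112, θ₃ = -0.0002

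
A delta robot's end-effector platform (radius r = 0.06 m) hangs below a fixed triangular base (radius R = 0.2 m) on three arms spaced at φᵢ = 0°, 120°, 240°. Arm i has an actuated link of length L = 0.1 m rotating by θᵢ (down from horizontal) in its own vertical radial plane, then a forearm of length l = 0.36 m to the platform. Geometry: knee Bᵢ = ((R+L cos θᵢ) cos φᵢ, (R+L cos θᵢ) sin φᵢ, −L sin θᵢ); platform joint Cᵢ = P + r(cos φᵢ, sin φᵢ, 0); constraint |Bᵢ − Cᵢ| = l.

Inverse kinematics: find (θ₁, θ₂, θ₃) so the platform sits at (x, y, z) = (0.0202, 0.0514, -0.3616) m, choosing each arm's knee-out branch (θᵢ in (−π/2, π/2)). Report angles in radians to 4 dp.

rotate P by −φ1: (0.0202, 0.0514, -0.3616)
  A=0.1198, B=-0.3616, C=(l²−L²−A²−y'²−z²)/(2L)=-0.1407
  γ=atan2(-0.3616,0.1198)=-1.2509;  ψ=arccos(-0.3695)=1.9492;  θ1=γ+ψ≈0.6984
rotate P by −φ2: (0.0344, -0.0432, -0.3616)
  e−x'=0.1056;  (l²−L²−(e−x')²−y'²−z²)/2L = -0.1208
  γ=atan2(-0.3616,0.1056)=-1.2867;  ψ=arccos(-0.3208)=1.8974;  θ2=γ+ψ≈0.6107
rotate P by −φ3: (-0.0546, -0.0082, -0.3616)
  A cos θ + B sin θ = C:  0.1946·cos θ + -0.3616·sin θ = -0.2455
  γ=atan2(-0.3616,0.1946)=-1.0771;  ψ=arccos(-0.5978)=2.2115;  θ3=γ+ψ≈1.1345

θ₁ = 0.6984, θ₂ = 0.6107, θ₃ = 1.1345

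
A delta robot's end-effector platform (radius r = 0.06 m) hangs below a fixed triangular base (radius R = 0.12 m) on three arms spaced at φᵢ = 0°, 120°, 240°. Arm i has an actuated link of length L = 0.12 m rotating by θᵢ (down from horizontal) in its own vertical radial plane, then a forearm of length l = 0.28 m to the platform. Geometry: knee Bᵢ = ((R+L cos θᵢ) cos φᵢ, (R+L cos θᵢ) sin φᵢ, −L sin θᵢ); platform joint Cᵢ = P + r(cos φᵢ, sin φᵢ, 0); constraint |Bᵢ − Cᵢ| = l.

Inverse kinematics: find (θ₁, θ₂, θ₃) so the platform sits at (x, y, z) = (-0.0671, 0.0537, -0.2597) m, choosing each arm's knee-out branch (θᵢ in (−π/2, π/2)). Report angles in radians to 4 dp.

θ₁ = 0.7851, θ₂ = 0.0002, θ₃ = 0.5233

arm 1 (φ=0.0°): x'=-0.0671, y'=0.0537
  A=0.1271, B=-0.2597, C=(l²−L²−A²−y'²−z²)/(2L)=-0.0937
  √(A²+B²)=0.2891;  θ1 = -1.1157+1.9007 ≈ 0.7851
φ2=120.0° → target in arm frame (0.0801, 0.0313)
  e−x'=-0.0201;  (l²−L²−(e−x')²−y'²−z²)/2L = -0.0201
  γ=atan2(-0.2597,-0.0201)=-1.6479;  ψ=arccos(-0.0772)=1.6480;  θ2=γ+ψ≈0.0002
arm 3 (φ=240.0°): x'=-0.0130, y'=-0.0850
  e−x'=0.0730;  (l²−L²−(e−x')²−y'²−z²)/2L = -0.0666
  √(A²+B²)=0.2698;  θ3 = -1.2969+1.8203 ≈ 0.5233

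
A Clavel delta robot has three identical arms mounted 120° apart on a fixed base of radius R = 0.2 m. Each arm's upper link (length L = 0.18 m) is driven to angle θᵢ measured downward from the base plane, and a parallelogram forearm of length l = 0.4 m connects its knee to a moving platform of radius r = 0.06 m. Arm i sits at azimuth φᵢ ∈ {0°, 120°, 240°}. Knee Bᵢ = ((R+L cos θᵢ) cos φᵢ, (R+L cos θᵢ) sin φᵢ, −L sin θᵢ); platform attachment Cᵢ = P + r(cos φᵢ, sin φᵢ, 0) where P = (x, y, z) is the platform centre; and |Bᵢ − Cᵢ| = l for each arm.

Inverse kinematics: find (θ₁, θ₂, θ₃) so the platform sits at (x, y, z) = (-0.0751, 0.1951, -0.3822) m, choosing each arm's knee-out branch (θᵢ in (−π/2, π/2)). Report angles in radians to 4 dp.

arm 1 (φ=0.0°): x'=-0.0751, y'=0.1951
  A=0.2151, B=-0.3822, C=(l²−L²−A²−y'²−z²)/(2L)=-0.2856
  √(A²+B²)=0.4386;  θ1 = -1.0582+2.2799 ≈ 1.2217
rotate P by −φ2: (0.2065, -0.0325, -0.3822)
  A cos θ + B sin θ = C:  -0.0665·cos θ + -0.3822·sin θ = -0.0665
  √(A²+B²)=0.3879;  θ2 = -1.7431+1.7432 ≈ 0.0001
φ3=240.0° → target in arm frame (-0.1314, -0.1626)
  A=0.2714, B=-0.3822, C=(l²−L²−A²−y'²−z²)/(2L)=-0.3294
  γ=atan2(-0.3822,0.2714)=-0.9533;  ψ=arccos(-0.7026)=2.3499;  θ3=γ+ψ≈1.3966

θ₁ = 1.2217, θ₂ = 0.0001, θ₃ = 1.3966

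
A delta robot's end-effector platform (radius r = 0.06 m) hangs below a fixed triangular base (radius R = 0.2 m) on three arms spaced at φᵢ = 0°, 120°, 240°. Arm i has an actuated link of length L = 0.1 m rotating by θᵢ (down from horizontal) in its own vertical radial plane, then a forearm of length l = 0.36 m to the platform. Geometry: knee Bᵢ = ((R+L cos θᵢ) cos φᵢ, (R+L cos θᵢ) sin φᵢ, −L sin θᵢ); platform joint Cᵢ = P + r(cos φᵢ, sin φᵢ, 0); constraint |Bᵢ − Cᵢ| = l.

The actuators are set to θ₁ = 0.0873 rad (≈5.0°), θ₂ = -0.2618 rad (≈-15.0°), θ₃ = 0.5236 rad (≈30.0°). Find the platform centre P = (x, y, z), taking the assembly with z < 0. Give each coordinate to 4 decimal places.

centre 1 = (0.2396·cos0.0°, 0.2396·sin0.0°, -0.0087) = (0.2396, 0.0000, -0.0087)
φ2=120.0°: virtual centre (-0.1183, 0.2049, 0.0259), radius l
centre 3 = (0.2266·cos240.0°, 0.2266·sin240.0°, -0.0500) = (-0.1133, -0.1962, -0.0500)
eliminate P² terms by subtracting sphere 1 from 2 and 3
[-0.7158 0.4098 0.0692]·P = -0.0008;  [-0.7058 -0.3925 -0.0826]·P = -0.0036
Cramer: x(z) = 0.0032-0.0117z;  y(z) = 0.0035-0.1893z
sphere 1 gives Az²+Bz+C=0 with A=1.0360, B=0.0216, C=-0.0736;  B²−4AC=0.3055;  roots -0.2772, 0.2563;  negative root z = -0.2772
x = 0.0064, y = 0.0560

(0.0064, 0.0560, -0.2772)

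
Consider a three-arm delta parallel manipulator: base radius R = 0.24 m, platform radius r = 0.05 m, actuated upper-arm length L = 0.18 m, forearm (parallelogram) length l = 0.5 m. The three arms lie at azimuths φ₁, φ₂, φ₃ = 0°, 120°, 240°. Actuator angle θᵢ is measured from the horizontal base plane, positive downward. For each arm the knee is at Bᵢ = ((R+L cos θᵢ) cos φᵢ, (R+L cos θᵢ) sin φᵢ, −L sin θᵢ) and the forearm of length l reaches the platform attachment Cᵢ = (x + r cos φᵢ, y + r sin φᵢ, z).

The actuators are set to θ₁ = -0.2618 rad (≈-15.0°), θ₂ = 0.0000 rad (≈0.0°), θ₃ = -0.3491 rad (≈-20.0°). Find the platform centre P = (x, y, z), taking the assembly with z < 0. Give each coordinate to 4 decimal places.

S1 = (0.3639·cos0.0°, 0.3639·sin0.0°, 0.0466) = (0.3639, 0.0000, 0.0466)
φ2=120.0°: virtual centre (-0.1850, 0.3204, 0.0000), radius l
φ3=240.0°: virtual centre (-0.1796, -0.3110, 0.0616), radius l
eliminate P² terms by subtracting sphere 1 from 2 and 3
linear system: -1.0977x+0.6409y = 0.0023−-0.0932z; -1.0869x+-0.6221y = -0.0018−0.0300z
det = 1.3794;  x = -0.0002+-0.0281z,  y = 0.0033+0.0973z
sphere 1 gives Az²+Bz+C=0 with A=1.0102, B=-0.0721, C=-0.1153;  B²−4AC=0.4710;  roots -0.3040, 0.3753;  negative root z = -0.3040
x = 0.0083, y = -0.0263

(0.0083, -0.0263, -0.3040)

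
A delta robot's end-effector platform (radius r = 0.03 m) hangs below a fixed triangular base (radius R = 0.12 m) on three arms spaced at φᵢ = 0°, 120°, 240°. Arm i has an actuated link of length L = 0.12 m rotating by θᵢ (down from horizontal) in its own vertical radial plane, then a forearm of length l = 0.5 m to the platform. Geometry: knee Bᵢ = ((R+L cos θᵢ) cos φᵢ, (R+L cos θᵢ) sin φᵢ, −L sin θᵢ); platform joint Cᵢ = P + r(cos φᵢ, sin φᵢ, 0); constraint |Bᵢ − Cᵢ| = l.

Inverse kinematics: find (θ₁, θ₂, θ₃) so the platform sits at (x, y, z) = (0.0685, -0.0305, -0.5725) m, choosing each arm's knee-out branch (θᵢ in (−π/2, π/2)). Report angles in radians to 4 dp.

θ₁ = 0.7858, θ₂ = 1.2224, θ₃ = 1.0476

arm 1 (φ=0.0°): x'=0.0685, y'=-0.0305
  A cos θ + B sin θ = C:  0.0215·cos θ + -0.5725·sin θ = -0.3898
  γ=atan2(-0.5725,0.0215)=-1.5333;  ψ=arccos(-0.6804)=2.3191;  θ1=γ+ψ≈0.7858
arm 2 (φ=120.0°): x'=-0.0607, y'=-0.0441
  A=0.1507, B=-0.5725, C=(l²−L²−A²−y'²−z²)/(2L)=-0.4867
  θ2 = atan2(B,A) + arccos(C/0.5920) = 1.2224
φ3=240.0° → target in arm frame (-0.0078, 0.0746)
  A=0.0978, B=-0.5725, C=(l²−L²−A²−y'²−z²)/(2L)=-0.4470
  θ3 = atan2(B,A) + arccos(C/0.5808) = 1.0476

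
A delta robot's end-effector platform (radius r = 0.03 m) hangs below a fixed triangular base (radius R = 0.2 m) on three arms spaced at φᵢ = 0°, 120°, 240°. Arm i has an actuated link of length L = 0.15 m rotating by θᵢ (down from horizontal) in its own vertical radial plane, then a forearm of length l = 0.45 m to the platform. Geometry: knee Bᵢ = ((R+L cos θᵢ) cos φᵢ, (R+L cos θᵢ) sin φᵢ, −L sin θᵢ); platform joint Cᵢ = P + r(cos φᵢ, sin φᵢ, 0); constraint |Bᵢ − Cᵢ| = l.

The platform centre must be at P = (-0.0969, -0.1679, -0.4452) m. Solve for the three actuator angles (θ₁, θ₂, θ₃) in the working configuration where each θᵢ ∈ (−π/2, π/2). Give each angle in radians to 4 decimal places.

θ₁ = 1.3963, θ₂ = 1.3965, θ₃ = 0.0873

arm 1 (φ=0.0°): x'=-0.0969, y'=-0.1679
  e−x'=0.2669;  (l²−L²−(e−x')²−y'²−z²)/2L = -0.3921
  θ1 = atan2(B,A) + arccos(C/0.5191) = 1.3963
rotate P by −φ2: (-0.0970, 0.1679, -0.4452)
  e−x'=0.2670;  (l²−L²−(e−x')²−y'²−z²)/2L = -0.3922
  √(A²+B²)=0.5191;  θ2 = -1.0306+2.4271 ≈ 1.3965
arm 3 (φ=240.0°): x'=0.1939, y'=0.0000
  A=-0.0239, B=-0.4452, C=(l²−L²−A²−y'²−z²)/(2L)=-0.0626
  γ=atan2(-0.4452,-0.0239)=-1.6243;  ψ=arccos(-0.1404)=1.7116;  θ3=γ+ψ≈0.0873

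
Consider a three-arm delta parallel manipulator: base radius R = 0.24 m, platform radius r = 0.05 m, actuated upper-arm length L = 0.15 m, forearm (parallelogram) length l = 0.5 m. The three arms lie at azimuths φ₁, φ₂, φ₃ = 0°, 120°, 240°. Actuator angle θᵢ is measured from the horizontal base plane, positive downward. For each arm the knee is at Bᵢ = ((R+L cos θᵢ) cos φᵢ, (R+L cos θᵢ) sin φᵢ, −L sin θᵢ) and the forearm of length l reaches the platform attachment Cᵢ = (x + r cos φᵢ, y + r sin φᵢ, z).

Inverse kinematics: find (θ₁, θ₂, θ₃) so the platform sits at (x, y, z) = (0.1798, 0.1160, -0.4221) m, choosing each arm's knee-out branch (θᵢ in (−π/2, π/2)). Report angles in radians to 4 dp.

θ₁ = -0.2621, θ₂ = 0.6109, θ₃ = 1.3962

arm 1 (φ=0.0°): x'=0.1798, y'=0.1160
  A cos θ + B sin θ = C:  0.0102·cos θ + -0.4221·sin θ = 0.1192
  √(A²+B²)=0.4222;  θ1 = -1.5466+1.2845 ≈ -0.2621
arm 2 (φ=120.0°): x'=0.0106, y'=-0.2137
  A=0.1794, B=-0.4221, C=(l²−L²−A²−y'²−z²)/(2L)=-0.0951
  γ=atan2(-0.4221,0.1794)=-1.1688;  ψ=arccos(-0.2074)=1.7797;  θ2=γ+ψ≈0.6109
φ3=240.0° → target in arm frame (-0.1904, 0.0977)
  e−x'=0.3804;  (l²−L²−(e−x')²−y'²−z²)/2L = -0.3496
  θ3 = atan2(B,A) + arccos(C/0.5682) = 1.3962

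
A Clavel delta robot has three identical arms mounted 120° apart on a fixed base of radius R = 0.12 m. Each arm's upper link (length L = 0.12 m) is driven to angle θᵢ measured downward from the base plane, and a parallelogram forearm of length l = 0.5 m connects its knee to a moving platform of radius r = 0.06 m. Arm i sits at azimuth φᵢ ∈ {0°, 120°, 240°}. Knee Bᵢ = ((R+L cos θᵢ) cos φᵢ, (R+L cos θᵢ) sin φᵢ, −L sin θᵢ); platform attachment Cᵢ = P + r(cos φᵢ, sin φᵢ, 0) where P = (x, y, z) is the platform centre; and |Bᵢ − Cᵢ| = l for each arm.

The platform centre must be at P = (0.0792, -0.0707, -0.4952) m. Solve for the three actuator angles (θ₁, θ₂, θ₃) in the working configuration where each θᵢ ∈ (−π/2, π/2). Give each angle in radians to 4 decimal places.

arm 1 (φ=0.0°): x'=0.0792, y'=-0.0707
  A cos θ + B sin θ = C:  -0.0192·cos θ + -0.4952·sin θ = -0.0625
  γ=atan2(-0.4952,-0.0192)=-1.6095;  ψ=arccos(-0.1260)=1.6972;  θ1=γ+ψ≈0.0876
φ2=120.0° → target in arm frame (-0.1008, -0.0332)
  A=0.1608, B=-0.4952, C=(l²−L²−A²−y'²−z²)/(2L)=-0.1525
  γ=atan2(-0.4952,0.1608)=-1.2568;  ψ=arccos(-0.2928)=1.8680;  θ2=γ+ψ≈0.6112
arm 3 (φ=240.0°): x'=0.0216, y'=0.1039
  A cos θ + B sin θ = C:  0.0384·cos θ + -0.4952·sin θ = -0.0912
  θ3 = atan2(B,A) + arccos(C/0.4967) = 0.2621

θ₁ = 0.0876, θ₂ = 0.6112, θ₃ = 0.2621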